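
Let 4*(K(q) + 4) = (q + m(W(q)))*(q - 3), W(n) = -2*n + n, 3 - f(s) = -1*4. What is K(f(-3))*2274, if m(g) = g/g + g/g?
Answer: 11370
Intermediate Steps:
f(s) = 7 (f(s) = 3 - (-1)*4 = 3 - 1*(-4) = 3 + 4 = 7)
W(n) = -n
m(g) = 2 (m(g) = 1 + 1 = 2)
K(q) = -4 + (-3 + q)*(2 + q)/4 (K(q) = -4 + ((q + 2)*(q - 3))/4 = -4 + ((2 + q)*(-3 + q))/4 = -4 + ((-3 + q)*(2 + q))/4 = -4 + (-3 + q)*(2 + q)/4)
K(f(-3))*2274 = (-11/2 - ¼*7 + (¼)*7²)*2274 = (-11/2 - 7/4 + (¼)*49)*2274 = (-11/2 - 7/4 + 49/4)*2274 = 5*2274 = 11370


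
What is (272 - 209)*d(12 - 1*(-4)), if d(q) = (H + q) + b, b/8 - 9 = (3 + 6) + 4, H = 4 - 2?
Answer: 12222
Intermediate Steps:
H = 2
b = 176 (b = 72 + 8*((3 + 6) + 4) = 72 + 8*(9 + 4) = 72 + 8*13 = 72 + 104 = 176)
d(q) = 178 + q (d(q) = (2 + q) + 176 = 178 + q)
(272 - 209)*d(12 - 1*(-4)) = (272 - 209)*(178 + (12 - 1*(-4))) = 63*(178 + (12 + 4)) = 63*(178 + 16) = 63*194 = 12222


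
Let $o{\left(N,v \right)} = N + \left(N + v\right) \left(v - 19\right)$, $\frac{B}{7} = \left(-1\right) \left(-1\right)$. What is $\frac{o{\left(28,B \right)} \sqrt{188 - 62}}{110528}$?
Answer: $- \frac{147 \sqrt{14}}{13816} \approx -0.039811$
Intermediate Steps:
$B = 7$ ($B = 7 \left(\left(-1\right) \left(-1\right)\right) = 7 \cdot 1 = 7$)
$o{\left(N,v \right)} = N + \left(-19 + v\right) \left(N + v\right)$ ($o{\left(N,v \right)} = N + \left(N + v\right) \left(-19 + v\right) = N + \left(-19 + v\right) \left(N + v\right)$)
$\frac{o{\left(28,B \right)} \sqrt{188 - 62}}{110528} = \frac{\left(7^{2} - 133 - 504 + 28 \cdot 7\right) \sqrt{188 - 62}}{110528} = \left(49 - 133 - 504 + 196\right) \sqrt{126} \cdot \frac{1}{110528} = - 392 \cdot 3 \sqrt{14} \cdot \frac{1}{110528} = - 1176 \sqrt{14} \cdot \frac{1}{110528} = - \frac{147 \sqrt{14}}{13816}$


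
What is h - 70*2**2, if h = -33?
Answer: -313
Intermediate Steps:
h - 70*2**2 = -33 - 70*2**2 = -33 - 70*4 = -33 - 280 = -313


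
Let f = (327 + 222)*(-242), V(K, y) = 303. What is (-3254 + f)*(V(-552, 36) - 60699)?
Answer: 8220620352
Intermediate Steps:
f = -132858 (f = 549*(-242) = -132858)
(-3254 + f)*(V(-552, 36) - 60699) = (-3254 - 132858)*(303 - 60699) = -136112*(-60396) = 8220620352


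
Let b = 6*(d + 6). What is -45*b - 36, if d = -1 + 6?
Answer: -3006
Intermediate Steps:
d = 5
b = 66 (b = 6*(5 + 6) = 6*11 = 66)
-45*b - 36 = -45*66 - 36 = -2970 - 36 = -3006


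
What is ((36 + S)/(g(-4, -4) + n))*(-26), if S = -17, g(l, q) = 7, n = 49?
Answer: -247/28 ≈ -8.8214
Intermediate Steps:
((36 + S)/(g(-4, -4) + n))*(-26) = ((36 - 17)/(7 + 49))*(-26) = (19/56)*(-26) = -247/28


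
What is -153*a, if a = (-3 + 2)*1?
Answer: 153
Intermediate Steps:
a = -1 (a = -1*1 = -1)
-153*a = -153*(-1) = 153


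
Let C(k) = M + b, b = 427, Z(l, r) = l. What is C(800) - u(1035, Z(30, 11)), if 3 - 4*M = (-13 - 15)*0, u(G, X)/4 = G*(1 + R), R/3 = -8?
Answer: 382591/4 ≈ 95648.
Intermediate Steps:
R = -24 (R = 3*(-8) = -24)
u(G, X) = -92*G (u(G, X) = 4*(G*(1 - 24)) = 4*(G*(-23)) = 4*(-23*G) = -92*G)
M = 3/4 (M = 3/4 - (-13 - 15)*0/4 = 3/4 - (-7)*0 = 3/4 - 1/4*0 = 3/4 + 0 = 3/4 ≈ 0.75000)
C(k) = 1711/4 (C(k) = 3/4 + 427 = 1711/4)
C(800) - u(1035, Z(30, 11)) = 1711/4 - (-92)*1035 = 1711/4 - 1*(-95220) = 1711/4 + 95220 = 382591/4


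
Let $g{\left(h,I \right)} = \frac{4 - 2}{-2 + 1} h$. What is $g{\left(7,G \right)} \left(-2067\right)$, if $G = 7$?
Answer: $28938$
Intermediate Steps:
$g{\left(h,I \right)} = - 2 h$ ($g{\left(h,I \right)} = \frac{2}{-1} h = 2 \left(-1\right) h = - 2 h$)
$g{\left(7,G \right)} \left(-2067\right) = \left(-2\right) 7 \left(-2067\right) = \left(-14\right) \left(-2067\right) = 28938$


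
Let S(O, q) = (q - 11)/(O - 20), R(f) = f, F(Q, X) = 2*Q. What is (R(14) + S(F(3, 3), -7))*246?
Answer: 26322/7 ≈ 3760.3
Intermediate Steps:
S(O, q) = (-11 + q)/(-20 + O)
(R(14) + S(F(3, 3), -7))*246 = (14 + (-11 - 7)/(-20 + 2*3))*246 = (14 - 18/(-20 + 6))*246 = (14 - 18/(-14))*246 = (14 - 1/14*(-18))*246 = (14 + 9/7)*246 = (107/7)*246 = 26322/7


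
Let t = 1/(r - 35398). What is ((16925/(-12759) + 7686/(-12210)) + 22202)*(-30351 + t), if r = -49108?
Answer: -739205927613170999966/1097080764945 ≈ -6.7379e+8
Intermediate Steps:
t = -1/84506 (t = 1/(-49108 - 35398) = 1/(-84506) = -1/84506 ≈ -1.1833e-5)
((16925/(-12759) + 7686/(-12210)) + 22202)*(-30351 + t) = ((16925/(-12759) + 7686/(-12210)) + 22202)*(-30351 - 1/84506) = ((16925*(-1/12759) + 7686*(-1/12210)) + 22202)*(-2564841607/84506) = ((-16925/12759 - 1281/2035) + 22202)*(-2564841607/84506) = (-50786654/25964565 + 22202)*(-2564841607/84506) = (576414485476/25964565)*(-2564841607/84506) = -739205927613170999966/1097080764945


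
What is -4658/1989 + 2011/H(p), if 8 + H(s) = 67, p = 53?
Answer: 219121/6903 ≈ 31.743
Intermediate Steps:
H(s) = 59 (H(s) = -8 + 67 = 59)
-4658/1989 + 2011/H(p) = -4658/1989 + 2011/59 = -4658*1/1989 + 2011*(1/59) = -274/117 + 2011/59 = 219121/6903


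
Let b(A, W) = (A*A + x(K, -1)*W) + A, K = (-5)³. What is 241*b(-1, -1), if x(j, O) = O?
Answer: 241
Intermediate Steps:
K = -125
b(A, W) = A + A² - W (b(A, W) = (A*A - W) + A = (A² - W) + A = A + A² - W)
241*b(-1, -1) = 241*(-1 + (-1)² - 1*(-1)) = 241*(-1 + 1 + 1) = 241*1 = 241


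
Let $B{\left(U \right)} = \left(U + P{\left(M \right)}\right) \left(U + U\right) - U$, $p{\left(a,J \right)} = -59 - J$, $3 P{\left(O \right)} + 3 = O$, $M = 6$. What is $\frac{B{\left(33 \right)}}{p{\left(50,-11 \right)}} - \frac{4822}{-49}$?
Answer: $\frac{41039}{784} \approx 52.346$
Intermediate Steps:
$P{\left(O \right)} = -1 + \frac{O}{3}$
$B{\left(U \right)} = - U + 2 U \left(1 + U\right)$ ($B{\left(U \right)} = \left(U + \left(-1 + \frac{1}{3} \cdot 6\right)\right) \left(U + U\right) - U = \left(U + \left(-1 + 2\right)\right) 2 U - U = \left(U + 1\right) 2 U - U = \left(1 + U\right) 2 U - U = 2 U \left(1 + U\right) - U = - U + 2 U \left(1 + U\right)$)
$\frac{B{\left(33 \right)}}{p{\left(50,-11 \right)}} - \frac{4822}{-49} = \frac{33 \left(1 + 2 \cdot 33\right)}{-59 - -11} - \frac{4822}{-49} = \frac{33 \left(1 + 66\right)}{-59 + 11} - - \frac{4822}{49} = \frac{33 \cdot 67}{-48} + \frac{4822}{49} = 2211 \left(- \frac{1}{48}\right) + \frac{4822}{49} = - \frac{737}{16} + \frac{4822}{49} = \frac{41039}{784}$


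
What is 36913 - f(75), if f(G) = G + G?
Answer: 36763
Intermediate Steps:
f(G) = 2*G
36913 - f(75) = 36913 - 2*75 = 36913 - 1*150 = 36913 - 150 = 36763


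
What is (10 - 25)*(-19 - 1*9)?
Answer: 420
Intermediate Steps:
(10 - 25)*(-19 - 1*9) = -15*(-19 - 9) = -15*(-28) = 420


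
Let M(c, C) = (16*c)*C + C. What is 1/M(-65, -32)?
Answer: 1/33248 ≈ 3.0077e-5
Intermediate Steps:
M(c, C) = C + 16*C*c (M(c, C) = 16*C*c + C = C + 16*C*c)
1/M(-65, -32) = 1/(-32*(1 + 16*(-65))) = 1/(-32*(1 - 1040)) = 1/(-32*(-1039)) = 1/33248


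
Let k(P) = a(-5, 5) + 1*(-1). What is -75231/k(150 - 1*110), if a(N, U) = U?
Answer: -75231/4 ≈ -18808.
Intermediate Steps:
k(P) = 4 (k(P) = 5 + 1*(-1) = 5 - 1 = 4)
-75231/k(150 - 1*110) = -75231/4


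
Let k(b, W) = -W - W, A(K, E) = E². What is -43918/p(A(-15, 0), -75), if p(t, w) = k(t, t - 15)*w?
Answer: 21959/1125 ≈ 19.519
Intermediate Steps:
k(b, W) = -2*W
p(t, w) = w*(30 - 2*t) (p(t, w) = (-2*(t - 15))*w = (-2*(-15 + t))*w = (30 - 2*t)*w = w*(30 - 2*t))
-43918/p(A(-15, 0), -75) = -43918*(-1/(150*(15 - 1*0²))) = -43918*(-1/(150*(15 - 1*0))) = -43918*(-1/(150*(15 + 0))) = -43918/(2*(-75)*15) = -43918/(-2250) = -43918*(-1/2250) = 21959/1125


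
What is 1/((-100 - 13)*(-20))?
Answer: 1/2260 ≈ 0.00044248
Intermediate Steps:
1/((-100 - 13)*(-20)) = 1/(-113*(-20)) = 1/2260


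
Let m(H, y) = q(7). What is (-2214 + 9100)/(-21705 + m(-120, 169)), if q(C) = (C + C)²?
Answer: -6886/21509 ≈ -0.32015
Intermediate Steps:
q(C) = 4*C² (q(C) = (2*C)² = 4*C²)
m(H, y) = 196 (m(H, y) = 4*7² = 4*49 = 196)
(-2214 + 9100)/(-21705 + m(-120, 169)) = (-2214 + 9100)/(-21705 + 196) = 6886/(-21509) = 6886*(-1/21509) = -6886/21509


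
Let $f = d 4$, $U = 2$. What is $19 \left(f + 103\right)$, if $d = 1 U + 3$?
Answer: $2337$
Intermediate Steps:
$d = 5$ ($d = 1 \cdot 2 + 3 = 2 + 3 = 5$)
$f = 20$ ($f = 5 \cdot 4 = 20$)
$19 \left(f + 103\right) = 19 \left(20 + 103\right) = 19 \cdot 123 = 2337$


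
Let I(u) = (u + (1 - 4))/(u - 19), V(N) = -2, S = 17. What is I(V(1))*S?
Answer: 85/21 ≈ 4.0476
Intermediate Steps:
I(u) = (-3 + u)/(-19 + u) (I(u) = (u - 3)/(-19 + u) = (-3 + u)/(-19 + u))
I(V(1))*S = ((-3 - 2)/(-19 - 2))*17 = (-5/(-21))*17 = -1/21*(-5)*17 = (5/21)*17 = 85/21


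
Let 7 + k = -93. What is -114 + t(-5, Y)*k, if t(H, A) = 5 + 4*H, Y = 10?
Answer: 1386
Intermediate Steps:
k = -100 (k = -7 - 93 = -100)
-114 + t(-5, Y)*k = -114 + (5 + 4*(-5))*(-100) = -114 + (5 - 20)*(-100) = -114 - 15*(-100) = -114 + 1500 = 1386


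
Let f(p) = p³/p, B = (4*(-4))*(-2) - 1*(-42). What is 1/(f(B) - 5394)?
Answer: 1/82 ≈ 0.012195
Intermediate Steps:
B = 74 (B = -16*(-2) + 42 = 32 + 42 = 74)
f(p) = p²
1/(f(B) - 5394) = 1/(74² - 5394) = 1/(5476 - 5394) = 1/82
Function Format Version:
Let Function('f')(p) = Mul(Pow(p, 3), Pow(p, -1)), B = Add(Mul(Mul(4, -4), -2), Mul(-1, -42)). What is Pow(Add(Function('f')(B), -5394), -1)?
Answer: Rational(1, 82) ≈ 0.012195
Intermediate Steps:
B = 74 (B = Add(Mul(-16, -2), 42) = Add(32, 42) = 74)
Function('f')(p) = Pow(p, 2)
Pow(Add(Function('f')(B), -5394), -1) = Pow(Add(Pow(74, 2), -5394), -1) = Pow(Add(5476, -5394), -1) = Pow(82, -1) = Rational(1, 82)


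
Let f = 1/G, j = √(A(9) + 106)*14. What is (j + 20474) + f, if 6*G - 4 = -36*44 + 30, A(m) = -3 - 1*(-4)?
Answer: 15867347/775 + 14*√107 ≈ 20619.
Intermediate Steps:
A(m) = 1 (A(m) = -3 + 4 = 1)
G = -775/3 (G = ⅔ + (-36*44 + 30)/6 = ⅔ + (-1584 + 30)/6 = ⅔ + (⅙)*(-1554) = ⅔ - 259 = -775/3 ≈ -258.33)
j = 14*√107 (j = √(1 + 106)*14 = √107*14 = 14*√107 ≈ 144.82)
f = -3/775 (f = 1/(-775/3) = -3/775 ≈ -0.0038710)
(j + 20474) + f = (14*√107 + 20474) - 3/775 = (20474 + 14*√107) - 3/775 = 15867347/775 + 14*√107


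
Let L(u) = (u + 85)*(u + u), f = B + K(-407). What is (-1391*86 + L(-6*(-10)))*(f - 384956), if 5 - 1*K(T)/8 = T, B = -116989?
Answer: 50974892674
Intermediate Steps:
K(T) = 40 - 8*T
f = -113693 (f = -116989 + (40 - 8*(-407)) = -116989 + (40 + 3256) = -116989 + 3296 = -113693)
L(u) = 2*u*(85 + u) (L(u) = (85 + u)*(2*u) = 2*u*(85 + u))
(-1391*86 + L(-6*(-10)))*(f - 384956) = (-1391*86 + 2*(-6*(-10))*(85 - 6*(-10)))*(-113693 - 384956) = (-119626 + 2*60*(85 + 60))*(-498649) = (-119626 + 2*60*145)*(-498649) = (-119626 + 17400)*(-498649) = -102226*(-498649) = 50974892674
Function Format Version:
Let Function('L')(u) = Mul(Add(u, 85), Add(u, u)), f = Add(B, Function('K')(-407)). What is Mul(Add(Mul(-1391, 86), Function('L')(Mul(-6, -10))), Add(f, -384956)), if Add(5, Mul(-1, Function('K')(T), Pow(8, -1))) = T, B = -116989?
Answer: 50974892674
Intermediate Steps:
Function('K')(T) = Add(40, Mul(-8, T))
f = -113693 (f = Add(-116989, Add(40, Mul(-8, -407))) = Add(-116989, Add(40, 3256)) = Add(-116989, 3296) = -113693)
Function('L')(u) = Mul(2, u, Add(85, u)) (Function('L')(u) = Mul(Add(85, u), Mul(2, u)) = Mul(2, u, Add(85, u)))
Mul(Add(Mul(-1391, 86), Function('L')(Mul(-6, -10))), Add(f, -384956)) = Mul(Add(Mul(-1391, 86), Mul(2, Mul(-6, -10), Add(85, Mul(-6, -10)))), Add(-113693, -384956)) = Mul(Add(-119626, Mul(2, 60, Add(85, 60))), -498649) = Mul(Add(-119626, Mul(2, 60, 145)), -498649) = Mul(Add(-119626, 17400), -498649) = Mul(-102226, -498649) = 50974892674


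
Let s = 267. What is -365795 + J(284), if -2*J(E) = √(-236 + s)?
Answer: -365795 - √31/2 ≈ -3.6580e+5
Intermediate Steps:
J(E) = -√31/2 (J(E) = -√(-236 + 267)/2 = -√31/2)
-365795 + J(284) = -365795 - √31/2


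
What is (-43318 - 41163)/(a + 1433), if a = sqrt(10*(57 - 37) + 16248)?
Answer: -121061273/2037041 + 675848*sqrt(257)/2037041 ≈ -54.111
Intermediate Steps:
a = 8*sqrt(257) (a = sqrt(10*20 + 16248) = sqrt(200 + 16248) = sqrt(16448) = 8*sqrt(257) ≈ 128.25)
(-43318 - 41163)/(a + 1433) = (-43318 - 41163)/(8*sqrt(257) + 1433) = -84481/(1433 + 8*sqrt(257))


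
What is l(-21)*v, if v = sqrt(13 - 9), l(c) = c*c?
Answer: 882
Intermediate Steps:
l(c) = c**2
v = 2 (v = sqrt(4) = 2)
l(-21)*v = (-21)**2*2 = 441*2 = 882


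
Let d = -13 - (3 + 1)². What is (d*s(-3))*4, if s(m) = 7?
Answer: -812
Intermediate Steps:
d = -29 (d = -13 - 1*4² = -13 - 1*16 = -13 - 16 = -29)
(d*s(-3))*4 = -29*7*4 = -203*4 = -812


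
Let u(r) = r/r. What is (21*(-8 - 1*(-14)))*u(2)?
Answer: 126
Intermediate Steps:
u(r) = 1
(21*(-8 - 1*(-14)))*u(2) = (21*(-8 - 1*(-14)))*1 = (21*(-8 + 14))*1 = (21*6)*1 = 126*1 = 126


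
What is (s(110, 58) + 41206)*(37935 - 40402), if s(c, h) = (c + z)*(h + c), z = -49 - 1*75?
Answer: -95852818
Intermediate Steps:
z = -124 (z = -49 - 75 = -124)
s(c, h) = (-124 + c)*(c + h) (s(c, h) = (c - 124)*(h + c) = (-124 + c)*(c + h))
(s(110, 58) + 41206)*(37935 - 40402) = ((110² - 124*110 - 124*58 + 110*58) + 41206)*(37935 - 40402) = ((12100 - 13640 - 7192 + 6380) + 41206)*(-2467) = (-2352 + 41206)*(-2467) = 38854*(-2467) = -95852818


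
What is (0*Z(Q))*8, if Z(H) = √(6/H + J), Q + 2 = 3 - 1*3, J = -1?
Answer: 0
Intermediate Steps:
Q = -2 (Q = -2 + (3 - 1*3) = -2 + (3 - 3) = -2 + 0 = -2)
Z(H) = √(-1 + 6/H) (Z(H) = √(6/H - 1) = √(-1 + 6/H))
(0*Z(Q))*8 = (0*√((6 - 1*(-2))/(-2)))*8 = (0*√(-(6 + 2)/2))*8 = (0*√(-½*8))*8 = (0*√(-4))*8 = (0*(2*I))*8 = 0*8 = 0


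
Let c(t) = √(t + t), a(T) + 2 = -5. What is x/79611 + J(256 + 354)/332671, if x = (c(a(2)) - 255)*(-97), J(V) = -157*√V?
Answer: 485/1561 - 157*√610/332671 - 97*I*√14/79611 ≈ 0.29904 - 0.0045589*I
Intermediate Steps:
a(T) = -7 (a(T) = -2 - 5 = -7)
c(t) = √2*√t (c(t) = √(2*t) = √2*√t)
x = 24735 - 97*I*√14 (x = (√2*√(-7) - 255)*(-97) = (√2*(I*√7) - 255)*(-97) = (I*√14 - 255)*(-97) = (-255 + I*√14)*(-97) = 24735 - 97*I*√14 ≈ 24735.0 - 362.94*I)
x/79611 + J(256 + 354)/332671 = (24735 - 97*I*√14)/79611 - 157*√(256 + 354)/332671 = (24735 - 97*I*√14)*(1/79611) - 157*√610*(1/332671) = (485/1561 - 97*I*√14/79611) - 157*√610/332671 = 485/1561 - 157*√610/332671 - 97*I*√14/79611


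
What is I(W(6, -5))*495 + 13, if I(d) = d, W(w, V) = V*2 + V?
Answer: -7412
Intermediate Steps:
W(w, V) = 3*V (W(w, V) = 2*V + V = 3*V)
I(W(6, -5))*495 + 13 = (3*(-5))*495 + 13 = -15*495 + 13 = -7425 + 13 = -7412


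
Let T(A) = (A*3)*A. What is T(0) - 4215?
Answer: -4215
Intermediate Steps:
T(A) = 3*A² (T(A) = (3*A)*A = 3*A²)
T(0) - 4215 = 3*0² - 4215 = 3*0 - 4215 = 0 - 4215 = -4215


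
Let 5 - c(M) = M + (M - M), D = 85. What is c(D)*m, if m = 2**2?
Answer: -320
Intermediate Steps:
m = 4
c(M) = 5 - M (c(M) = 5 - (M + (M - M)) = 5 - (M + 0) = 5 - M)
c(D)*m = (5 - 1*85)*4 = (5 - 85)*4 = -80*4 = -320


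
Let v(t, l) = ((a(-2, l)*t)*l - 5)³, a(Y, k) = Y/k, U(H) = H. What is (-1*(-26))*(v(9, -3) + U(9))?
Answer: -316108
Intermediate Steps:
v(t, l) = (-5 - 2*t)³ (v(t, l) = (((-2/l)*t)*l - 5)³ = ((-2*t/l)*l - 5)³ = (-2*t - 5)³ = (-5 - 2*t)³)
(-1*(-26))*(v(9, -3) + U(9)) = (-1*(-26))*((-5 - 2*9)³ + 9) = 26*((-5 - 18)³ + 9) = 26*((-23)³ + 9) = 26*(-12167 + 9) = 26*(-12158) = -316108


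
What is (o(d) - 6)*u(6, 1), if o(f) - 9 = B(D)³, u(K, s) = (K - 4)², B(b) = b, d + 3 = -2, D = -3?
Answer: -96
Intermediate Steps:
d = -5 (d = -3 - 2 = -5)
u(K, s) = (-4 + K)²
o(f) = -18 (o(f) = 9 + (-3)³ = 9 - 27 = -18)
(o(d) - 6)*u(6, 1) = (-18 - 6)*(-4 + 6)² = -24*2² = -24*4 = -96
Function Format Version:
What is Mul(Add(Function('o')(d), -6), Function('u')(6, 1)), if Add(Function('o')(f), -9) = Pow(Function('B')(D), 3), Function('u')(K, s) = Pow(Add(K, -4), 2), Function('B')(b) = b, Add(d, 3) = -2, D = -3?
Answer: -96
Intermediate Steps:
d = -5 (d = Add(-3, -2) = -5)
Function('u')(K, s) = Pow(Add(-4, K), 2)
Function('o')(f) = -18 (Function('o')(f) = Add(9, Pow(-3, 3)) = Add(9, -27) = -18)
Mul(Add(Function('o')(d), -6), Function('u')(6, 1)) = Mul(Add(-18, -6), Pow(Add(-4, 6), 2)) = Mul(-24, Pow(2, 2)) = Mul(-24, 4) = -96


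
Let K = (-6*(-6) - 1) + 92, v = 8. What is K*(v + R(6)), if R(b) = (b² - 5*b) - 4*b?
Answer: -1270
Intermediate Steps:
K = 127 (K = (36 - 1) + 92 = 35 + 92 = 127)
R(b) = b² - 9*b
K*(v + R(6)) = 127*(8 + 6*(-9 + 6)) = 127*(8 + 6*(-3)) = 127*(8 - 18) = 127*(-10) = -1270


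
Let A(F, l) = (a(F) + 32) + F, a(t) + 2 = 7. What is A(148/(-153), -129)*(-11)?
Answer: -60643/153 ≈ -396.36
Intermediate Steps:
a(t) = 5 (a(t) = -2 + 7 = 5)
A(F, l) = 37 + F (A(F, l) = (5 + 32) + F = 37 + F)
A(148/(-153), -129)*(-11) = (37 + 148/(-153))*(-11) = (37 + 148*(-1/153))*(-11) = (37 - 148/153)*(-11) = (5513/153)*(-11) = -60643/153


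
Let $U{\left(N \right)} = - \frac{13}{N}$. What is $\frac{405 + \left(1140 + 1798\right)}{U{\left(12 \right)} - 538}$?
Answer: $- \frac{40116}{6469} \approx -6.2013$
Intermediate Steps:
$\frac{405 + \left(1140 + 1798\right)}{U{\left(12 \right)} - 538} = \frac{405 + \left(1140 + 1798\right)}{- \frac{13}{12} - 538} = \frac{405 + 2938}{\left(-13\right) \frac{1}{12} - 538} = \frac{3343}{- \frac{13}{12} - 538} = \frac{3343}{- \frac{6469}{12}} = 3343 \left(- \frac{12}{6469}\right) = - \frac{40116}{6469}$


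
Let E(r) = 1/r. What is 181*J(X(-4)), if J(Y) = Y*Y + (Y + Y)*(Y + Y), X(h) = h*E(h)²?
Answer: 905/16 ≈ 56.563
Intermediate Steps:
X(h) = 1/h (X(h) = h*(1/h)² = h/h² = 1/h)
J(Y) = 5*Y² (J(Y) = Y² + (2*Y)*(2*Y) = Y² + 4*Y² = 5*Y²)
181*J(X(-4)) = 181*(5*(1/(-4))²) = 181*(5*(-¼)²) = 181*(5*(1/16)) = 181*(5/16) = 905/16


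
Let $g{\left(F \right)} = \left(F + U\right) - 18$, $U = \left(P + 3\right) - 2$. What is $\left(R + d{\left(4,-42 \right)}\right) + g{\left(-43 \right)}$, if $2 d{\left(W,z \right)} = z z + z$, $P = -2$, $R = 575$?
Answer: $1374$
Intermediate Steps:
$d{\left(W,z \right)} = \frac{z}{2} + \frac{z^{2}}{2}$ ($d{\left(W,z \right)} = \frac{z z + z}{2} = \frac{z^{2} + z}{2} = \frac{z + z^{2}}{2} = \frac{z}{2} + \frac{z^{2}}{2}$)
$U = -1$ ($U = \left(-2 + 3\right) - 2 = 1 - 2 = -1$)
$g{\left(F \right)} = -19 + F$ ($g{\left(F \right)} = \left(F - 1\right) - 18 = \left(-1 + F\right) - 18 = -19 + F$)
$\left(R + d{\left(4,-42 \right)}\right) + g{\left(-43 \right)} = \left(575 + \frac{1}{2} \left(-42\right) \left(1 - 42\right)\right) - 62 = \left(575 + \frac{1}{2} \left(-42\right) \left(-41\right)\right) - 62 = \left(575 + 861\right) - 62 = 1436 - 62 = 1374$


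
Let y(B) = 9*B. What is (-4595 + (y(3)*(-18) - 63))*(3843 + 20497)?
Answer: -125204960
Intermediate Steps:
(-4595 + (y(3)*(-18) - 63))*(3843 + 20497) = (-4595 + ((9*3)*(-18) - 63))*(3843 + 20497) = (-4595 + (27*(-18) - 63))*24340 = (-4595 + (-486 - 63))*24340 = (-4595 - 549)*24340 = -5144*24340 = -125204960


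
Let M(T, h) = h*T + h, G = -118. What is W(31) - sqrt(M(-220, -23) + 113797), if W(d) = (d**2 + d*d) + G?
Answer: 1804 - sqrt(118834) ≈ 1459.3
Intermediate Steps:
M(T, h) = h + T*h (M(T, h) = T*h + h = h + T*h)
W(d) = -118 + 2*d**2 (W(d) = (d**2 + d*d) - 118 = (d**2 + d**2) - 118 = 2*d**2 - 118 = -118 + 2*d**2)
W(31) - sqrt(M(-220, -23) + 113797) = (-118 + 2*31**2) - sqrt(-23*(1 - 220) + 113797) = (-118 + 2*961) - sqrt(-23*(-219) + 113797) = (-118 + 1922) - sqrt(5037 + 113797) = 1804 - sqrt(118834)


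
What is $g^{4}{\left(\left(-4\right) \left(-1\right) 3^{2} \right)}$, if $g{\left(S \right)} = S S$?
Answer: $2821109907456$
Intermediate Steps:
$g{\left(S \right)} = S^{2}$
$g^{4}{\left(\left(-4\right) \left(-1\right) 3^{2} \right)} = \left(\left(\left(-4\right) \left(-1\right) 3^{2}\right)^{2}\right)^{4} = \left(\left(4 \cdot 9\right)^{2}\right)^{4} = \left(36^{2}\right)^{4} = 1296^{4} = 2821109907456$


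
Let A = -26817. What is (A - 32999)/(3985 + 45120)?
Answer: -59816/49105 ≈ -1.2181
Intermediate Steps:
(A - 32999)/(3985 + 45120) = (-26817 - 32999)/(3985 + 45120) = -59816/49105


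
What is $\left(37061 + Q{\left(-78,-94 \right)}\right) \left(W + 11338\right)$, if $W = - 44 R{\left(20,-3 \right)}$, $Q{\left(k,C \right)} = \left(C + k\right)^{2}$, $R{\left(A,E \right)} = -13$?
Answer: $793741950$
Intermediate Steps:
$W = 572$ ($W = \left(-44\right) \left(-13\right) = 572$)
$\left(37061 + Q{\left(-78,-94 \right)}\right) \left(W + 11338\right) = \left(37061 + \left(-94 - 78\right)^{2}\right) \left(572 + 11338\right) = \left(37061 + \left(-172\right)^{2}\right) 11910 = \left(37061 + 29584\right) 11910 = 66645 \cdot 11910 = 793741950$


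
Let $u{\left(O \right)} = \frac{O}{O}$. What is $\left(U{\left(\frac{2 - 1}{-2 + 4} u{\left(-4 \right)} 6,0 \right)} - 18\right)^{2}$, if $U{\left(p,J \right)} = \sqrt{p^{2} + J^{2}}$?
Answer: $225$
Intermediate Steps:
$u{\left(O \right)} = 1$
$U{\left(p,J \right)} = \sqrt{J^{2} + p^{2}}$
$\left(U{\left(\frac{2 - 1}{-2 + 4} u{\left(-4 \right)} 6,0 \right)} - 18\right)^{2} = \left(\sqrt{0^{2} + \left(\frac{2 - 1}{-2 + 4} \cdot 1 \cdot 6\right)^{2}} - 18\right)^{2} = \left(\sqrt{0 + \left(1 \cdot \frac{1}{2} \cdot 6\right)^{2}} - 18\right)^{2} = \left(\sqrt{0 + \left(\frac{1}{2} \cdot 6\right)^{2}} - 18\right)^{2} = \left(\sqrt{0 + 3^{2}} - 18\right)^{2} = \left(\sqrt{0 + 9} - 18\right)^{2} = \left(\sqrt{9} - 18\right)^{2} = \left(3 - 18\right)^{2} = \left(-15\right)^{2} = 225$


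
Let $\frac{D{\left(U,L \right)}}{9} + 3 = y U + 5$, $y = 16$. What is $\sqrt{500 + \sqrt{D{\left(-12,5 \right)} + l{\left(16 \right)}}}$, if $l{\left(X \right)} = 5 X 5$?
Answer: $\sqrt{500 + i \sqrt{1310}} \approx 22.375 + 0.80879 i$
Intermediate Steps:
$l{\left(X \right)} = 25 X$
$D{\left(U,L \right)} = 18 + 144 U$ ($D{\left(U,L \right)} = -27 + 9 \left(16 U + 5\right) = -27 + 9 \left(5 + 16 U\right) = -27 + \left(45 + 144 U\right) = 18 + 144 U$)
$\sqrt{500 + \sqrt{D{\left(-12,5 \right)} + l{\left(16 \right)}}} = \sqrt{500 + \sqrt{\left(18 + 144 \left(-12\right)\right) + 25 \cdot 16}} = \sqrt{500 + \sqrt{\left(18 - 1728\right) + 400}} = \sqrt{500 + \sqrt{-1710 + 400}} = \sqrt{500 + \sqrt{-1310}} = \sqrt{500 + i \sqrt{1310}}$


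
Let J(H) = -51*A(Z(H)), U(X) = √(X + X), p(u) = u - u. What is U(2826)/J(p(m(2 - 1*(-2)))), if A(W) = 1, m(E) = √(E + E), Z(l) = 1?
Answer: -2*√157/17 ≈ -1.4741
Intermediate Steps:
m(E) = √2*√E (m(E) = √(2*E) = √2*√E)
p(u) = 0
U(X) = √2*√X (U(X) = √(2*X) = √2*√X)
J(H) = -51 (J(H) = -51*1 = -51)
U(2826)/J(p(m(2 - 1*(-2)))) = (√2*√2826)/(-51) = (√2*(3*√314))*(-1/51) = (6*√157)*(-1/51) = -2*√157/17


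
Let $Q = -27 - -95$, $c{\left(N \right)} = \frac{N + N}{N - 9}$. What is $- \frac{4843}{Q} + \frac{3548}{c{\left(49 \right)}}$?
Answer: $\frac{4587973}{3332} \approx 1376.9$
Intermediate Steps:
$c{\left(N \right)} = \frac{2 N}{-9 + N}$
$Q = 68$ ($Q = -27 + 95 = 68$)
$- \frac{4843}{Q} + \frac{3548}{c{\left(49 \right)}} = - \frac{4843}{68} + \frac{3548}{2 \cdot 49 \frac{1}{-9 + 49}} = \left(-4843\right) \frac{1}{68} + \frac{3548}{2 \cdot 49 \cdot \frac{1}{40}} = - \frac{4843}{68} + \frac{3548}{2 \cdot 49 \cdot \frac{1}{40}} = - \frac{4843}{68} + \frac{3548}{\frac{49}{20}} = - \frac{4843}{68} + 3548 \cdot \frac{20}{49} = - \frac{4843}{68} + \frac{70960}{49} = \frac{4587973}{3332}$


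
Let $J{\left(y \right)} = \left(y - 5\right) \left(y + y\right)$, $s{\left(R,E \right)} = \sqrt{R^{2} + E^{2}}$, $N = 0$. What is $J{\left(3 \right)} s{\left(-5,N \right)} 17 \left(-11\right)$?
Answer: $11220$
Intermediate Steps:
$s{\left(R,E \right)} = \sqrt{E^{2} + R^{2}}$
$J{\left(y \right)} = 2 y \left(-5 + y\right)$ ($J{\left(y \right)} = \left(-5 + y\right) 2 y = 2 y \left(-5 + y\right)$)
$J{\left(3 \right)} s{\left(-5,N \right)} 17 \left(-11\right) = 2 \cdot 3 \left(-5 + 3\right) \sqrt{0^{2} + \left(-5\right)^{2}} \cdot 17 \left(-11\right) = 2 \cdot 3 \left(-2\right) \sqrt{0 + 25} \cdot 17 \left(-11\right) = - 12 \sqrt{25} \cdot 17 \left(-11\right) = - 12 \cdot 5 \cdot 17 \left(-11\right) = - 12 \cdot 85 \left(-11\right) = \left(-12\right) \left(-935\right) = 11220$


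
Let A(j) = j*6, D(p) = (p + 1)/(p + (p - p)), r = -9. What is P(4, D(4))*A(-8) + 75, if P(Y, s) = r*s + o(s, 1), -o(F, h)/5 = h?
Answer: 855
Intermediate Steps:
o(F, h) = -5*h
D(p) = (1 + p)/p (D(p) = (1 + p)/(p + 0) = (1 + p)/p)
P(Y, s) = -5 - 9*s (P(Y, s) = -9*s - 5*1 = -9*s - 5 = -5 - 9*s)
A(j) = 6*j
P(4, D(4))*A(-8) + 75 = (-5 - 9*(1 + 4)/4)*(6*(-8)) + 75 = (-5 - 9*5/4)*(-48) + 75 = (-5 - 45/4)*(-48) + 75 = -65/4*(-48) + 75 = 780 + 75 = 855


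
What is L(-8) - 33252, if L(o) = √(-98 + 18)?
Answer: -33252 + 4*I*√5 ≈ -33252.0 + 8.9443*I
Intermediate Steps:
L(o) = 4*I*√5 (L(o) = √(-80) = 4*I*√5)
L(-8) - 33252 = 4*I*√5 - 33252 = -33252 + 4*I*√5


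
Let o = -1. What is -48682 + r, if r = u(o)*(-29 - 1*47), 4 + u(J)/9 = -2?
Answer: -44578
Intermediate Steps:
u(J) = -54 (u(J) = -36 + 9*(-2) = -36 - 18 = -54)
r = 4104 (r = -54*(-29 - 1*47) = -54*(-29 - 47) = -54*(-76) = 4104)
-48682 + r = -48682 + 4104 = -44578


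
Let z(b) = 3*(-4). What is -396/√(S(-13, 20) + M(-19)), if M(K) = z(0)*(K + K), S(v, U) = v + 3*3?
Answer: -198*√113/113 ≈ -18.626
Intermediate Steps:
z(b) = -12
S(v, U) = 9 + v (S(v, U) = v + 9 = 9 + v)
M(K) = -24*K (M(K) = -12*(K + K) = -24*K)
-396/√(S(-13, 20) + M(-19)) = -396/√((9 - 13) - 24*(-19)) = -396/√(-4 + 456) = -396*√113/226 = -198*√113/113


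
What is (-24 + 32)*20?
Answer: 160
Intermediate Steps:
(-24 + 32)*20 = 8*20 = 160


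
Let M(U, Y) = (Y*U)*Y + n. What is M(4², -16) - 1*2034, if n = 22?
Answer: 2084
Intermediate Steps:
M(U, Y) = 22 + U*Y² (M(U, Y) = (Y*U)*Y + 22 = (U*Y)*Y + 22 = U*Y² + 22 = 22 + U*Y²)
M(4², -16) - 1*2034 = (22 + 4²*(-16)²) - 1*2034 = (22 + 16*256) - 2034 = (22 + 4096) - 2034 = 4118 - 2034 = 2084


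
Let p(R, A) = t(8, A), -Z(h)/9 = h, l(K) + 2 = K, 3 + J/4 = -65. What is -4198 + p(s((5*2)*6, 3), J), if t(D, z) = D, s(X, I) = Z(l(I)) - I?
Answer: -4190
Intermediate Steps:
J = -272 (J = -12 + 4*(-65) = -12 - 260 = -272)
l(K) = -2 + K
Z(h) = -9*h
s(X, I) = 18 - 10*I (s(X, I) = -9*(-2 + I) - I = (18 - 9*I) - I = 18 - 10*I)
p(R, A) = 8
-4198 + p(s((5*2)*6, 3), J) = -4198 + 8 = -4190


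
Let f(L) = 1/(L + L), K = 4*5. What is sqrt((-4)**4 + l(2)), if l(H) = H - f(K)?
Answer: sqrt(103190)/20 ≈ 16.062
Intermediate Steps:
K = 20
f(L) = 1/(2*L)
l(H) = -1/40 + H (l(H) = H - 1/(2*20) = H - 1*1/40 = H - 1/40 = -1/40 + H)
sqrt((-4)**4 + l(2)) = sqrt((-4)**4 + (-1/40 + 2)) = sqrt(256 + 79/40) = sqrt(10319/40) = sqrt(103190)/20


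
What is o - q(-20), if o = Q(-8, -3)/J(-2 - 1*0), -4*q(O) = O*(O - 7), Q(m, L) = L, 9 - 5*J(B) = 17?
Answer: 1095/8 ≈ 136.88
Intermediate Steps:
J(B) = -8/5 (J(B) = 9/5 - 1/5*17 = 9/5 - 17/5 = -8/5)
q(O) = -O*(-7 + O)/4 (q(O) = -O*(O - 7)/4 = -O*(-7 + O)/4)
o = 15/8 (o = -3/(-8/5) = -3*(-5/8) = 15/8 ≈ 1.8750)
o - q(-20) = 15/8 - (-20)*(7 - 1*(-20))/4 = 15/8 - (-20)*(7 + 20)/4 = 15/8 - (-20)*27/4 = 15/8 - 1*(-135) = 15/8 + 135 = 1095/8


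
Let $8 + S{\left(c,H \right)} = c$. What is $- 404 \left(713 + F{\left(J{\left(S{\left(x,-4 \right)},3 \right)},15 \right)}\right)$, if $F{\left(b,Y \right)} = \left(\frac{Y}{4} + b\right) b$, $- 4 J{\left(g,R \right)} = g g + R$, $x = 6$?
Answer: $-286638$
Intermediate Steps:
$S{\left(c,H \right)} = -8 + c$
$J{\left(g,R \right)} = - \frac{R}{4} - \frac{g^{2}}{4}$ ($J{\left(g,R \right)} = - \frac{g g + R}{4} = - \frac{g^{2} + R}{4} = - \frac{R + g^{2}}{4} = - \frac{R}{4} - \frac{g^{2}}{4}$)
$F{\left(b,Y \right)} = b \left(b + \frac{Y}{4}\right)$ ($F{\left(b,Y \right)} = \left(Y \frac{1}{4} + b\right) b = \left(\frac{Y}{4} + b\right) b = \left(b + \frac{Y}{4}\right) b = b \left(b + \frac{Y}{4}\right)$)
$- 404 \left(713 + F{\left(J{\left(S{\left(x,-4 \right)},3 \right)},15 \right)}\right) = - 404 \left(713 + \frac{\left(\left(- \frac{1}{4}\right) 3 - \frac{\left(-8 + 6\right)^{2}}{4}\right) \left(15 + 4 \left(\left(- \frac{1}{4}\right) 3 - \frac{\left(-8 + 6\right)^{2}}{4}\right)\right)}{4}\right) = - 404 \left(713 + \frac{\left(- \frac{3}{4} - \frac{\left(-2\right)^{2}}{4}\right) \left(15 + 4 \left(- \frac{3}{4} - \frac{\left(-2\right)^{2}}{4}\right)\right)}{4}\right) = - 404 \left(713 + \frac{\left(- \frac{3}{4} - 1\right) \left(15 + 4 \left(- \frac{3}{4} - 1\right)\right)}{4}\right) = - 404 \left(713 + \frac{1}{4} \left(- \frac{7}{4}\right) \left(15 + 4 \left(- \frac{7}{4}\right)\right)\right) = - 404 \left(713 + \frac{1}{4} \left(- \frac{7}{4}\right) \left(15 - 7\right)\right) = - 404 \left(713 + \frac{1}{4} \left(- \frac{7}{4}\right) 8\right) = - 404 \left(713 - \frac{7}{2}\right) = \left(-404\right) \frac{1419}{2} = -286638$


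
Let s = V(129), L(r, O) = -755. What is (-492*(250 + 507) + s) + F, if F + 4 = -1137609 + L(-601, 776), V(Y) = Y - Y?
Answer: -1510812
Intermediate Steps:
V(Y) = 0
F = -1138368 (F = -4 + (-1137609 - 755) = -4 - 1138364 = -1138368)
s = 0
(-492*(250 + 507) + s) + F = (-492*(250 + 507) + 0) - 1138368 = (-492*757 + 0) - 1138368 = (-372444 + 0) - 1138368 = -372444 - 1138368 = -1510812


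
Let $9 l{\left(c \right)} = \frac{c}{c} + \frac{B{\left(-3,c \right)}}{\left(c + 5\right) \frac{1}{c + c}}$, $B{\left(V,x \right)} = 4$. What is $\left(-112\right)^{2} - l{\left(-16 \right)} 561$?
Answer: $\frac{35269}{3} \approx 11756.0$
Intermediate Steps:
$l{\left(c \right)} = \frac{1}{9} + \frac{8 c}{9 \left(5 + c\right)}$ ($l{\left(c \right)} = \frac{\frac{c}{c} + \frac{4}{\left(c + 5\right) \frac{1}{c + c}}}{9} = \frac{1 + \frac{4}{\left(5 + c\right) \frac{1}{2 c}}}{9} = \frac{1 + \frac{4}{\frac{1}{2} \frac{1}{c} \left(5 + c\right)}}{9} = \frac{1 + 4 \frac{2 c}{5 + c}}{9} = \frac{1 + \frac{8 c}{5 + c}}{9} = \frac{1}{9} + \frac{8 c}{9 \left(5 + c\right)}$)
$\left(-112\right)^{2} - l{\left(-16 \right)} 561 = \left(-112\right)^{2} - \frac{\frac{5}{9} - 16}{5 - 16} \cdot 561 = 12544 - \frac{1}{-11} \left(- \frac{139}{9}\right) 561 = 12544 - \left(- \frac{1}{11}\right) \left(- \frac{139}{9}\right) 561 = 12544 - \frac{139}{99} \cdot 561 = 12544 - \frac{2363}{3} = \frac{35269}{3}$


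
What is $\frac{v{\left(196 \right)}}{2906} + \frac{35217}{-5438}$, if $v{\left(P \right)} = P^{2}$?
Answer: $\frac{53282803}{7901414} \approx 6.7435$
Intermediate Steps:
$\frac{v{\left(196 \right)}}{2906} + \frac{35217}{-5438} = \frac{196^{2}}{2906} + \frac{35217}{-5438} = 38416 \cdot \frac{1}{2906} + 35217 \left(- \frac{1}{5438}\right) = \frac{19208}{1453} - \frac{35217}{5438} = \frac{53282803}{7901414}$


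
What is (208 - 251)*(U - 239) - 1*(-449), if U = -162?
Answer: 17692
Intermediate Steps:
(208 - 251)*(U - 239) - 1*(-449) = (208 - 251)*(-162 - 239) - 1*(-449) = -43*(-401) + 449 = 17243 + 449 = 17692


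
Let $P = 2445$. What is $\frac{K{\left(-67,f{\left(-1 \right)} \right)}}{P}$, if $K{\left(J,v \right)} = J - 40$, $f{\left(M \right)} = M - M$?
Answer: $- \frac{107}{2445} \approx -0.043763$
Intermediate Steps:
$f{\left(M \right)} = 0$
$K{\left(J,v \right)} = -40 + J$
$\frac{K{\left(-67,f{\left(-1 \right)} \right)}}{P} = \frac{-40 - 67}{2445} = \left(-107\right) \frac{1}{2445} = - \frac{107}{2445}$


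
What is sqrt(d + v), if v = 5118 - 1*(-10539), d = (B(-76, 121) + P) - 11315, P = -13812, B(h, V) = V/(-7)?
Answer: 3*I*sqrt(51653)/7 ≈ 97.403*I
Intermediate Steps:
B(h, V) = -V/7 (B(h, V) = V*(-1/7) = -V/7)
d = -176010/7 (d = (-1/7*121 - 13812) - 11315 = (-121/7 - 13812) - 11315 = -96805/7 - 11315 = -176010/7 ≈ -25144.)
v = 15657 (v = 5118 + 10539 = 15657)
sqrt(d + v) = sqrt(-176010/7 + 15657) = sqrt(-66411/7) = 3*I*sqrt(51653)/7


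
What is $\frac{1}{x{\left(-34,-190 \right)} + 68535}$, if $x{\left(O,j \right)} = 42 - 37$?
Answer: $\frac{1}{68540} \approx 1.459 \cdot 10^{-5}$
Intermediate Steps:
$x{\left(O,j \right)} = 5$
$\frac{1}{x{\left(-34,-190 \right)} + 68535} = \frac{1}{5 + 68535} = \frac{1}{68540}$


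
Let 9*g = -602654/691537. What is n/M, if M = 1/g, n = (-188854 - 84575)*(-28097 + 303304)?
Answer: 5038828583703018/691537 ≈ 7.2864e+9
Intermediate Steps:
g = -602654/6223833 (g = (-602654/691537)/9 = (-602654*1/691537)/9 = (1/9)*(-602654/691537) = -602654/6223833 ≈ -0.096830)
n = -75249574803 (n = -273429*275207 = -75249574803)
M = -6223833/602654 (M = 1/(-602654/6223833) = -6223833/602654 ≈ -10.327)
n/M = -75249574803/(-6223833/602654) = -75249574803*(-602654/6223833) = 5038828583703018/691537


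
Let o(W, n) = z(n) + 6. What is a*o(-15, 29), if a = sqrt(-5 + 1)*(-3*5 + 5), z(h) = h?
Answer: -700*I ≈ -700.0*I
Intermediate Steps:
o(W, n) = 6 + n (o(W, n) = n + 6 = 6 + n)
a = -20*I (a = sqrt(-4)*(-15 + 5) = (2*I)*(-10) = -20*I ≈ -20.0*I)
a*o(-15, 29) = (-20*I)*(6 + 29) = -20*I*35 = -700*I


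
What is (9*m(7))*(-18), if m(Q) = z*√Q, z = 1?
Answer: -162*√7 ≈ -428.61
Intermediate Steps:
m(Q) = √Q (m(Q) = 1*√Q = √Q)
(9*m(7))*(-18) = (9*√7)*(-18) = -162*√7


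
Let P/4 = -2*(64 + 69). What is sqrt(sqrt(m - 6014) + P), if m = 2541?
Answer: sqrt(-1064 + I*sqrt(3473)) ≈ 0.903 + 32.632*I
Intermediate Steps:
P = -1064 (P = 4*(-2*(64 + 69)) = 4*(-2*133) = 4*(-266) = -1064)
sqrt(sqrt(m - 6014) + P) = sqrt(sqrt(2541 - 6014) - 1064) = sqrt(sqrt(-3473) - 1064) = sqrt(I*sqrt(3473) - 1064) = sqrt(-1064 + I*sqrt(3473))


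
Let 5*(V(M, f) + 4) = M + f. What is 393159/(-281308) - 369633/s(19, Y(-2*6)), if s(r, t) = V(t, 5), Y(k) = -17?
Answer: 129972754683/2250464 ≈ 57754.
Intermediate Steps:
V(M, f) = -4 + M/5 + f/5 (V(M, f) = -4 + (M + f)/5 = -4 + (M/5 + f/5) = -4 + M/5 + f/5)
s(r, t) = -3 + t/5 (s(r, t) = -4 + t/5 + (⅕)*5 = -4 + t/5 + 1 = -3 + t/5)
393159/(-281308) - 369633/s(19, Y(-2*6)) = 393159/(-281308) - 369633/(-3 + (⅕)*(-17)) = 393159*(-1/281308) - 369633/(-3 - 17/5) = -393159/281308 - 369633/(-32/5) = -393159/281308 - 369633*(-5/32) = -393159/281308 + 1848165/32 = 129972754683/2250464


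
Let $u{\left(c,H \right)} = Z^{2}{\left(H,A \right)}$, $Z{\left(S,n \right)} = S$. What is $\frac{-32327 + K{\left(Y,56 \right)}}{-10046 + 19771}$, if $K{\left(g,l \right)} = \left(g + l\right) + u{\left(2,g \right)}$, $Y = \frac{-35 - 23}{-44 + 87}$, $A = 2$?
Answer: $- \frac{59668209}{17981525} \approx -3.3183$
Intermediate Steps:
$u{\left(c,H \right)} = H^{2}$
$Y = - \frac{58}{43} \approx -1.3488$
$K{\left(g,l \right)} = g + l + g^{2}$ ($K{\left(g,l \right)} = \left(g + l\right) + g^{2} = g + l + g^{2}$)
$\frac{-32327 + K{\left(Y,56 \right)}}{-10046 + 19771} = \frac{-32327 + \left(- \frac{58}{43} + 56 + \left(- \frac{58}{43}\right)^{2}\right)}{-10046 + 19771} = \frac{-32327 + \left(- \frac{58}{43} + 56 + \frac{3364}{1849}\right)}{9725} = \left(-32327 + \frac{104414}{1849}\right) \frac{1}{9725} = \left(- \frac{59668209}{1849}\right) \frac{1}{9725} = - \frac{59668209}{17981525}$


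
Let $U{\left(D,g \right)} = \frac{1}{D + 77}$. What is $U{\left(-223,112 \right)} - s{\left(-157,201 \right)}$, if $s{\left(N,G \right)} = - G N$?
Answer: $- \frac{4607323}{146} \approx -31557.0$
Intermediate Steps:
$U{\left(D,g \right)} = \frac{1}{77 + D}$
$s{\left(N,G \right)} = - G N$
$U{\left(-223,112 \right)} - s{\left(-157,201 \right)} = \frac{1}{77 - 223} - \left(-1\right) 201 \left(-157\right) = \frac{1}{-146} - 31557 = - \frac{1}{146} - 31557 = - \frac{4607323}{146}$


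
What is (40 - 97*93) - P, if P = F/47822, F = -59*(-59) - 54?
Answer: -429492809/47822 ≈ -8981.1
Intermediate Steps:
F = 3427 (F = 3481 - 54 = 3427)
P = 3427/47822 ≈ 0.071662
(40 - 97*93) - P = (40 - 97*93) - 1*3427/47822 = (40 - 9021) - 3427/47822 = -8981 - 3427/47822 = -429492809/47822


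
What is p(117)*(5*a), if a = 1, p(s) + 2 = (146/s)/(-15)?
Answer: -3656/351 ≈ -10.416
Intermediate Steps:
p(s) = -2 - 146/(15*s) (p(s) = -2 + (146/s)/(-15) = -2 + (146/s)*(-1/15) = -2 - 146/(15*s))
p(117)*(5*a) = (-2 - 146/15/117)*(5*1) = (-2 - 146/15*1/117)*5 = (-2 - 146/1755)*5 = -3656/1755*5 = -3656/351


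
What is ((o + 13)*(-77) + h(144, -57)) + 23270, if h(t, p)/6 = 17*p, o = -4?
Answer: 16763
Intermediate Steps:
h(t, p) = 102*p (h(t, p) = 6*(17*p) = 102*p)
((o + 13)*(-77) + h(144, -57)) + 23270 = ((-4 + 13)*(-77) + 102*(-57)) + 23270 = (9*(-77) - 5814) + 23270 = (-693 - 5814) + 23270 = -6507 + 23270 = 16763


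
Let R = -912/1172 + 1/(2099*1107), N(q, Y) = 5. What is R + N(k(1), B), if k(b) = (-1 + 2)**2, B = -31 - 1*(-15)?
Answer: 2874284834/680812749 ≈ 4.2218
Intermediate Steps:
B = -16 (B = -31 + 15 = -16)
k(b) = 1 (k(b) = 1**2 = 1)
R = -529778911/680812749 (R = -912*1/1172 + (1/2099)*(1/1107) = -228/293 + 1/2323593 = -529778911/680812749 ≈ -0.77816)
R + N(k(1), B) = -529778911/680812749 + 5 = 2874284834/680812749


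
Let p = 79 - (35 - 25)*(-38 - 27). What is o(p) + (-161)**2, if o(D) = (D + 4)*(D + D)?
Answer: 1094635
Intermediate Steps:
p = 729 (p = 79 - 10*(-65) = 79 - 1*(-650) = 79 + 650 = 729)
o(D) = 2*D*(4 + D) (o(D) = (4 + D)*(2*D) = 2*D*(4 + D))
o(p) + (-161)**2 = 2*729*(4 + 729) + (-161)**2 = 2*729*733 + 25921 = 1068714 + 25921 = 1094635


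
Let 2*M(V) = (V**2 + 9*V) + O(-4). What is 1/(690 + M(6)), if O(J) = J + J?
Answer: 1/731 ≈ 0.0013680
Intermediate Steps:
O(J) = 2*J
M(V) = -4 + V**2/2 + 9*V/2 (M(V) = ((V**2 + 9*V) + 2*(-4))/2 = ((V**2 + 9*V) - 8)/2 = (-8 + V**2 + 9*V)/2 = -4 + V**2/2 + 9*V/2)
1/(690 + M(6)) = 1/(690 + (-4 + (1/2)*6**2 + (9/2)*6)) = 1/(690 + (-4 + (1/2)*36 + 27)) = 1/(690 + (-4 + 18 + 27)) = 1/(690 + 41) = 1/731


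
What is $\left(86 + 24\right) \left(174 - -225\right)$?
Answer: $43890$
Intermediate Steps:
$\left(86 + 24\right) \left(174 - -225\right) = 110 \left(174 + 225\right) = 110 \cdot 399 = 43890$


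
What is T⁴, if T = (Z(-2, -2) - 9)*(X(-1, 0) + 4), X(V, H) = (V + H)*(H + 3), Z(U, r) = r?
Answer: 14641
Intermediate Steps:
X(V, H) = (3 + H)*(H + V) (X(V, H) = (H + V)*(3 + H) = (3 + H)*(H + V))
T = -11 (T = (-2 - 9)*((0² + 3*0 + 3*(-1) + 0*(-1)) + 4) = -11*((0 + 0 - 3 + 0) + 4) = -11*(-3 + 4) = -11*1 = -11)
T⁴ = (-11)⁴ = 14641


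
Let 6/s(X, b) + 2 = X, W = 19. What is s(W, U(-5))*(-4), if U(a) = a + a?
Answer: -24/17 ≈ -1.4118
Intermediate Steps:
U(a) = 2*a
s(X, b) = 6/(-2 + X)
s(W, U(-5))*(-4) = (6/(-2 + 19))*(-4) = (6/17)*(-4) = -24/17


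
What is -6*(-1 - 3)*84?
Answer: 2016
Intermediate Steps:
-6*(-1 - 3)*84 = -6*(-4)*84 = 24*84 = 2016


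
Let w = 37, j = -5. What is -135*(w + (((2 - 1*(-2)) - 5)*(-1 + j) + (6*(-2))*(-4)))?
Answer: -12285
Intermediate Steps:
-135*(w + (((2 - 1*(-2)) - 5)*(-1 + j) + (6*(-2))*(-4))) = -135*(37 + (((2 - 1*(-2)) - 5)*(-1 - 5) + (6*(-2))*(-4))) = -135*(37 + (((2 + 2) - 5)*(-6) - 12*(-4))) = -135*(37 + ((4 - 5)*(-6) + 48)) = -135*(37 + (-1*(-6) + 48)) = -135*(37 + (6 + 48)) = -135*(37 + 54) = -135*91 = -12285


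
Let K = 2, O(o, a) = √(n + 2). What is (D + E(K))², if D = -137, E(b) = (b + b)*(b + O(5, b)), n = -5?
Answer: 16593 - 1032*I*√3 ≈ 16593.0 - 1787.5*I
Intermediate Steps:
O(o, a) = I*√3 (O(o, a) = √(-5 + 2) = √(-3) = I*√3)
E(b) = 2*b*(b + I*√3) (E(b) = (b + b)*(b + I*√3) = (2*b)*(b + I*√3) = 2*b*(b + I*√3))
(D + E(K))² = (-137 + 2*2*(2 + I*√3))² = (-137 + (8 + 4*I*√3))² = (-129 + 4*I*√3)²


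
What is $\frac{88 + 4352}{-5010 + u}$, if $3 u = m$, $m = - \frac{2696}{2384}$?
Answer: $- \frac{3969360}{4479277} \approx -0.88616$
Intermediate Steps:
$m = - \frac{337}{298}$ ($m = \left(-2696\right) \frac{1}{2384} = - \frac{337}{298} \approx -1.1309$)
$u = - \frac{337}{894}$ ($u = \frac{1}{3} \left(- \frac{337}{298}\right) = - \frac{337}{894} \approx -0.37696$)
$\frac{88 + 4352}{-5010 + u} = \frac{88 + 4352}{-5010 - \frac{337}{894}} = \frac{4440}{- \frac{4479277}{894}} = 4440 \left(- \frac{894}{4479277}\right) = - \frac{3969360}{4479277}$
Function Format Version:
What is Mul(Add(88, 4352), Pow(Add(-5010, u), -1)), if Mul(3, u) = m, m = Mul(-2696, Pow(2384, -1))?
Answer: Rational(-3969360, 4479277) ≈ -0.88616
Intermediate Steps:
m = Rational(-337, 298) (m = Mul(-2696, Rational(1, 2384)) = Rational(-337, 298) ≈ -1.1309)
u = Rational(-337, 894) (u = Mul(Rational(1, 3), Rational(-337, 298)) = Rational(-337, 894) ≈ -0.37696)
Mul(Add(88, 4352), Pow(Add(-5010, u), -1)) = Mul(Add(88, 4352), Pow(Add(-5010, Rational(-337, 894)), -1)) = Mul(4440, Pow(Rational(-4479277, 894), -1)) = Mul(4440, Rational(-894, 4479277)) = Rational(-3969360, 4479277)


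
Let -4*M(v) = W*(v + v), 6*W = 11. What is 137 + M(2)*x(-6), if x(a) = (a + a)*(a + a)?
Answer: -127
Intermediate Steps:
W = 11/6 (W = (⅙)*11 = 11/6 ≈ 1.8333)
M(v) = -11*v/12 (M(v) = -11*(v + v)/24 = -11*2*v/24 = -11*v/12)
x(a) = 4*a² (x(a) = (2*a)*(2*a) = 4*a²)
137 + M(2)*x(-6) = 137 + (-11/12*2)*(4*(-6)²) = 137 - 22*36/3 = 137 - 11/6*144 = 137 - 264 = -127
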